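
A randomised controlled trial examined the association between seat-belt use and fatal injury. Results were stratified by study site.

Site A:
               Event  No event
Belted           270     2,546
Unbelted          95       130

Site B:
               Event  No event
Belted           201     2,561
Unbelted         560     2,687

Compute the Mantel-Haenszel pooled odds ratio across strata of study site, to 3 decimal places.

0.319

OR_MH = Σ(aᵢdᵢ/nᵢ) / Σ(bᵢcᵢ/nᵢ), where nᵢ is the stratum total.
Stratum 1 (Site A): n = 3041; a·d/n = 270·130/3041 = 11.5423; b·c/n = 2546·95/3041 = 79.5363
Stratum 2 (Site B): n = 6009; a·d/n = 201·2687/6009 = 89.8797; b·c/n = 2561·560/6009 = 238.6687
OR_MH = (11.5423 + 89.8797) / (79.5363 + 238.6687) = 101.4219 / 318.2050 = 0.31873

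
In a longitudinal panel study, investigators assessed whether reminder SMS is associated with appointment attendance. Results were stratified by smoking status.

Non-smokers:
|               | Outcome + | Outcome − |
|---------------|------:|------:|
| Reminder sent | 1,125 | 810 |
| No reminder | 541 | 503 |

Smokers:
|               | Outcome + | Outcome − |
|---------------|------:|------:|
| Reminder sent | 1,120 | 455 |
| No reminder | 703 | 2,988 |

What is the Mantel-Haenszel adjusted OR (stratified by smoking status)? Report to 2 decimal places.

OR_MH = Σ(aᵢdᵢ/nᵢ) / Σ(bᵢcᵢ/nᵢ), where nᵢ is the stratum total.
Stratum 1 (Non-smokers): n = 2979; a·d/n = 1125·503/2979 = 189.9547; b·c/n = 810·541/2979 = 147.0997
Stratum 2 (Smokers): n = 5266; a·d/n = 1120·2988/5266 = 635.5032; b·c/n = 455·703/5266 = 60.7415
OR_MH = (189.9547 + 635.5032) / (147.0997 + 60.7415) = 825.4579 / 207.8412 = 3.97158

3.97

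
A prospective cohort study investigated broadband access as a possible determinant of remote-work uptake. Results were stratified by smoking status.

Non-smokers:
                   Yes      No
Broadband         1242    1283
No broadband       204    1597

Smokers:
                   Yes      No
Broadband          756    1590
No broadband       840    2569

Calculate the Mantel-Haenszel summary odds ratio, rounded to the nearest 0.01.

OR_MH = Σ(aᵢdᵢ/nᵢ) / Σ(bᵢcᵢ/nᵢ), where nᵢ is the stratum total.
Stratum 1 (Non-smokers): n = 4326; a·d/n = 1242·1597/4326 = 458.5007; b·c/n = 1283·204/4326 = 60.5021
Stratum 2 (Smokers): n = 5755; a·d/n = 756·2569/5755 = 337.4742; b·c/n = 1590·840/5755 = 232.0765
OR_MH = (458.5007 + 337.4742) / (60.5021 + 232.0765) = 795.9749 / 292.5785 = 2.72055

2.72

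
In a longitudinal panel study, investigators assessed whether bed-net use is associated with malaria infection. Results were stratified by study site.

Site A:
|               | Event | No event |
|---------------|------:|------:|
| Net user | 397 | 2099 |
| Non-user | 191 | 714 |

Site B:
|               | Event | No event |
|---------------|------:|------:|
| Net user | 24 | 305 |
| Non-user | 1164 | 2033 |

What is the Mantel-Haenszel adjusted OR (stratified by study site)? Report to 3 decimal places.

0.445

OR_MH = Σ(aᵢdᵢ/nᵢ) / Σ(bᵢcᵢ/nᵢ), where nᵢ is the stratum total.
Stratum 1 (Site A): n = 3401; a·d/n = 397·714/3401 = 83.3455; b·c/n = 2099·191/3401 = 117.8797
Stratum 2 (Site B): n = 3526; a·d/n = 24·2033/3526 = 13.8378; b·c/n = 305·1164/3526 = 100.6863
OR_MH = (83.3455 + 13.8378) / (117.8797 + 100.6863) = 97.1833 / 218.5661 = 0.44464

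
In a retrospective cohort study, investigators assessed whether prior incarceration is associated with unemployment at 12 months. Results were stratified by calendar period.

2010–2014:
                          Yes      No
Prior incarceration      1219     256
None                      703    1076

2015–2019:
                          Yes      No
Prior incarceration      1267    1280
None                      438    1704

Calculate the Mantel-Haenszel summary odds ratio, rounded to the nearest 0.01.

4.94

OR_MH = Σ(aᵢdᵢ/nᵢ) / Σ(bᵢcᵢ/nᵢ), where nᵢ is the stratum total.
Stratum 1 (2010–2014): n = 3254; a·d/n = 1219·1076/3254 = 403.0867; b·c/n = 256·703/3254 = 55.3067
Stratum 2 (2015–2019): n = 4689; a·d/n = 1267·1704/4689 = 460.4325; b·c/n = 1280·438/4689 = 119.5649
OR_MH = (403.0867 + 460.4325) / (55.3067 + 119.5649) = 863.5192 / 174.8716 = 4.93802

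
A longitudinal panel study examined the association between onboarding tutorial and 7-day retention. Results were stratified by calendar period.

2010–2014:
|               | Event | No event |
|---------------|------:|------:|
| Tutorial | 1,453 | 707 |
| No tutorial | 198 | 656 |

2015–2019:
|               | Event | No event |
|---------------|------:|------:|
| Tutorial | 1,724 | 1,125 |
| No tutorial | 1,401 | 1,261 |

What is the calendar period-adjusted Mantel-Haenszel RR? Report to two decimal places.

RR_MH = Σ(aᵢ·n₀ᵢ/nᵢ) / Σ(cᵢ·n₁ᵢ/nᵢ), with n₁ᵢ = aᵢ+bᵢ (exposed), n₀ᵢ = cᵢ+dᵢ (unexposed), nᵢ = n₁ᵢ+n₀ᵢ.
Stratum 1 (2010–2014): n₁ = 2160, n₀ = 854, n = 3014; a·n₀/n = 1453·854/3014 = 411.6994; c·n₁/n = 198·2160/3014 = 141.8978
Stratum 2 (2015–2019): n₁ = 2849, n₀ = 2662, n = 5511; a·n₀/n = 1724·2662/5511 = 832.7505; c·n₁/n = 1401·2849/5511 = 724.2695
RR_MH = (411.6994 + 832.7505) / (141.8978 + 724.2695) = 1244.4499 / 866.1673 = 1.43673

1.44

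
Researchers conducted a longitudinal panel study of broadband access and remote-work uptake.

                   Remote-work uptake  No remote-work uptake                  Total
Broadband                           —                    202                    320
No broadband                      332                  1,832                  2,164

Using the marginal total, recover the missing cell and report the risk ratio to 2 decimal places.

The missing cell is in the exposed row: 320 − 202 = 118.
So a = 118, b = 202, c = 332, d = 1832.
RR = [a/(a+b)] / [c/(c+d)] = (118/320) / (332/2164) = 0.36875/0.15342 = 2.40354

2.40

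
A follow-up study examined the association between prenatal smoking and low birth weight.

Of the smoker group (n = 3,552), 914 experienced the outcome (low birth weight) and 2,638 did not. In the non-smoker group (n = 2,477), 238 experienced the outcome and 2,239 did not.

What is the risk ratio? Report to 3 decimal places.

2.678

From the description: a = 914, b = 2638, c = 238, d = 2239.
Risk in exposed = 914/3552 = 0.25732; risk in unexposed = 238/2477 = 0.09608.
RR = 0.25732 / 0.09608 = 2.67807
The risk among the exposed is 2.68 times that among the unexposed.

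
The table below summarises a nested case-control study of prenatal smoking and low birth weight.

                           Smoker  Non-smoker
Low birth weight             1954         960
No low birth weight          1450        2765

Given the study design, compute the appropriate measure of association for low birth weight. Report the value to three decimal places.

Reading the table with exposure as columns: a = 1954 (Smoker, case), b = 1450 (Smoker, non-case), c = 960 (Non-smoker, case), d = 2765.
This is a nested case-control study: participants were sampled on outcome status, so risks in the source population cannot be estimated directly — relative risk is not valid here. The odds ratio is the appropriate measure.
OR = (a·d)/(b·c) = (1954 × 2765) / (1450 × 960) = 5402810 / 1392000 = 3.88133

3.881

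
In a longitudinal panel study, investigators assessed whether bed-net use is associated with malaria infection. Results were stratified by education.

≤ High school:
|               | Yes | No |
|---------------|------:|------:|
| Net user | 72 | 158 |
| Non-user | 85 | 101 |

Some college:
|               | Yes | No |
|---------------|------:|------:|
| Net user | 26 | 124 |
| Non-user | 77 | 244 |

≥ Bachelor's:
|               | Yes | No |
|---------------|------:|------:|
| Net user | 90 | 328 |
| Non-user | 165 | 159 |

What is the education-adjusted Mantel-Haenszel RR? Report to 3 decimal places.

RR_MH = Σ(aᵢ·n₀ᵢ/nᵢ) / Σ(cᵢ·n₁ᵢ/nᵢ), with n₁ᵢ = aᵢ+bᵢ (exposed), n₀ᵢ = cᵢ+dᵢ (unexposed), nᵢ = n₁ᵢ+n₀ᵢ.
Stratum 1 (≤ High school): n₁ = 230, n₀ = 186, n = 416; a·n₀/n = 72·186/416 = 32.1923; c·n₁/n = 85·230/416 = 46.9952
Stratum 2 (Some college): n₁ = 150, n₀ = 321, n = 471; a·n₀/n = 26·321/471 = 17.7197; c·n₁/n = 77·150/471 = 24.5223
Stratum 3 (≥ Bachelor's): n₁ = 418, n₀ = 324, n = 742; a·n₀/n = 90·324/742 = 39.2992; c·n₁/n = 165·418/742 = 92.9515
RR_MH = (32.1923 + 17.7197 + 39.2992) / (46.9952 + 24.5223 + 92.9515) = 89.2112 / 164.4690 = 0.54242

0.542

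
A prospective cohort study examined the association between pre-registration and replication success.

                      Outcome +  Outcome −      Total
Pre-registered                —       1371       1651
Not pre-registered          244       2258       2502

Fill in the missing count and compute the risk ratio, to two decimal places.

The missing cell is in the exposed row: 1651 − 1371 = 280.
So a = 280, b = 1371, c = 244, d = 2258.
RR = [a/(a+b)] / [c/(c+d)] = (280/1651) / (244/2502) = 0.16959/0.09752 = 1.73904

1.74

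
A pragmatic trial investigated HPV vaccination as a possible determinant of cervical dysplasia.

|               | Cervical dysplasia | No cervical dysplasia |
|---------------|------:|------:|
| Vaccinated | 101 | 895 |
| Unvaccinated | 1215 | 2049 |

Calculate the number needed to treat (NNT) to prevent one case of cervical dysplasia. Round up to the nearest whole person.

4

Risk in treated group = 101/996 = 0.10141; risk in control = 1215/3264 = 0.37224.
Absolute risk reduction = 0.37224 − 0.10141 = 0.27084
NNT = 1 / ARR = 1 / 0.27084 = 3.692 → round up → 4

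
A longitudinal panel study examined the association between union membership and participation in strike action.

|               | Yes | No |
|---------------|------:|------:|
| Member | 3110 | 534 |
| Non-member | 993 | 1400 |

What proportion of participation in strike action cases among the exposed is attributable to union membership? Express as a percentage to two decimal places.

51.38

Cells: a = 3110, b = 534, c = 993, d = 1400.
Risk in exposed = 3110/3644 = 0.85346; risk in unexposed = 993/2393 = 0.41496.
RR = 0.85346/0.41496 = 2.05672
AR% = (RR − 1)/RR × 100 = (2.05672 − 1)/2.05672 × 100 = 51.3789%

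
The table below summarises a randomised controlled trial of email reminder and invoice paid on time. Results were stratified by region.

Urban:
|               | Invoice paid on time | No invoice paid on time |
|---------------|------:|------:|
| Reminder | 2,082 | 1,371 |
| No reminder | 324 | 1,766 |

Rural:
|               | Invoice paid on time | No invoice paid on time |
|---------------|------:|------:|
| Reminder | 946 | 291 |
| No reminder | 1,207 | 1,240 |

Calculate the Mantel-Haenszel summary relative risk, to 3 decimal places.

RR_MH = Σ(aᵢ·n₀ᵢ/nᵢ) / Σ(cᵢ·n₁ᵢ/nᵢ), with n₁ᵢ = aᵢ+bᵢ (exposed), n₀ᵢ = cᵢ+dᵢ (unexposed), nᵢ = n₁ᵢ+n₀ᵢ.
Stratum 1 (Urban): n₁ = 3453, n₀ = 2090, n = 5543; a·n₀/n = 2082·2090/5543 = 785.0226; c·n₁/n = 324·3453/5543 = 201.8351
Stratum 2 (Rural): n₁ = 1237, n₀ = 2447, n = 3684; a·n₀/n = 946·2447/3684 = 628.3556; c·n₁/n = 1207·1237/3684 = 405.2820
RR_MH = (785.0226 + 628.3556) / (201.8351 + 405.2820) = 1413.3781 / 607.1171 = 2.32802

2.328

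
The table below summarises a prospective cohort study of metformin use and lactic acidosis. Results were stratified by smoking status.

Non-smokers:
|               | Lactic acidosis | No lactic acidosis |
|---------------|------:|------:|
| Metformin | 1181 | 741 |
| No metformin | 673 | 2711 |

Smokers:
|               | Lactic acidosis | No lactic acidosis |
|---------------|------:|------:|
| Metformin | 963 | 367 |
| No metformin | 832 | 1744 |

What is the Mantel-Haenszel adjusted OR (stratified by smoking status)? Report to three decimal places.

OR_MH = Σ(aᵢdᵢ/nᵢ) / Σ(bᵢcᵢ/nᵢ), where nᵢ is the stratum total.
Stratum 1 (Non-smokers): n = 5306; a·d/n = 1181·2711/5306 = 603.4095; b·c/n = 741·673/5306 = 93.9866
Stratum 2 (Smokers): n = 3906; a·d/n = 963·1744/3906 = 429.9724; b·c/n = 367·832/3906 = 78.1731
OR_MH = (603.4095 + 429.9724) / (93.9866 + 78.1731) = 1033.3819 / 172.1597 = 6.00246

6.002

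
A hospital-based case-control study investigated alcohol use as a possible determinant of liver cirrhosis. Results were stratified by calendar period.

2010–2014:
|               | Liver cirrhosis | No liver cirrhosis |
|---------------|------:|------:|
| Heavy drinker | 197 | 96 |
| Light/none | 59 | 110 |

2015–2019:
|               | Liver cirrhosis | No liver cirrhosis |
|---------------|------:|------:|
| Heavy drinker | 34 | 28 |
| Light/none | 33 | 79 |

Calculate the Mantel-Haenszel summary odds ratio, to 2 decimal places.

3.55

OR_MH = Σ(aᵢdᵢ/nᵢ) / Σ(bᵢcᵢ/nᵢ), where nᵢ is the stratum total.
Stratum 1 (2010–2014): n = 462; a·d/n = 197·110/462 = 46.9048; b·c/n = 96·59/462 = 12.2597
Stratum 2 (2015–2019): n = 174; a·d/n = 34·79/174 = 15.4368; b·c/n = 28·33/174 = 5.3103
OR_MH = (46.9048 + 15.4368) / (12.2597 + 5.3103) = 62.3415 / 17.5701 = 3.54816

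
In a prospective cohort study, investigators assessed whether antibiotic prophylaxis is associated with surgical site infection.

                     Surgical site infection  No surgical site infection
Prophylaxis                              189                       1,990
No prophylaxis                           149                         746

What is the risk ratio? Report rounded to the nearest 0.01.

Cells: a = 189, b = 1990, c = 149, d = 746.
Risk in exposed = 189/2179 = 0.08674; risk in unexposed = 149/895 = 0.16648.
RR = 0.08674 / 0.16648 = 0.52100
The risk is 48% lower among the exposed than among the unexposed.

0.52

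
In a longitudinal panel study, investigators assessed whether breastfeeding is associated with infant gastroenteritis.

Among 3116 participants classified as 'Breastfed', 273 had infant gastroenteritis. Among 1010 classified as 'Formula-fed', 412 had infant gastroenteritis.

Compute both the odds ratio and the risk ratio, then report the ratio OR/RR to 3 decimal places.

From the description: a = 273, b = 2843, c = 412, d = 598.
OR = (273·598)/(2843·412) = 163254/1171316 = 0.13938
Risk in exposed = 273/3116 = 0.08761; risk in unexposed = 412/1010 = 0.40792; RR = 0.21478
OR/RR = 0.13938 / 0.21478 = 0.64893
The outcome is not rare, so the OR lies further from 1 than the RR.

0.649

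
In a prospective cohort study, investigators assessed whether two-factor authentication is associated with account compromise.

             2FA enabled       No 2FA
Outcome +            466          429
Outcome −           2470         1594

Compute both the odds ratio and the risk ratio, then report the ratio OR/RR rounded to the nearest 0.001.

Reading the table with exposure as columns: a = 466 (2FA enabled, case), b = 2470 (2FA enabled, non-case), c = 429 (No 2FA, case), d = 1594.
OR = (466·1594)/(2470·429) = 742804/1059630 = 0.70100
Risk in exposed = 466/2936 = 0.15872; risk in unexposed = 429/2023 = 0.21206; RR = 0.74846
OR/RR = 0.70100 / 0.74846 = 0.93659
The outcome is not rare, so the OR lies further from 1 than the RR.

0.937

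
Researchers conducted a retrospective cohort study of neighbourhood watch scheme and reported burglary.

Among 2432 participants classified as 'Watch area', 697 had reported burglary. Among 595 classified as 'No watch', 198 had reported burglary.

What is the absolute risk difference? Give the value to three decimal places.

From the description: a = 697, b = 1735, c = 198, d = 397.
Risk in exposed = 697/2432 = 0.286595; risk in unexposed = 198/595 = 0.332773.
Risk difference = 0.286595 − 0.332773 = -0.046178

-0.046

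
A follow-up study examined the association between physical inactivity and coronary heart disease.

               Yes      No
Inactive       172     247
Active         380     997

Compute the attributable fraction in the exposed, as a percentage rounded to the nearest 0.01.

32.77

Cells: a = 172, b = 247, c = 380, d = 997.
Risk in exposed = 172/419 = 0.41050; risk in unexposed = 380/1377 = 0.27596.
RR = 0.41050/0.27596 = 1.48753
AR% = (RR − 1)/RR × 100 = (1.48753 − 1)/1.48753 × 100 = 32.7743%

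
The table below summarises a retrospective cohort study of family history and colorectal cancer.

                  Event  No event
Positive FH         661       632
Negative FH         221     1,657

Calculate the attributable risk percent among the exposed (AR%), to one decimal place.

Cells: a = 661, b = 632, c = 221, d = 1657.
Risk in exposed = 661/1293 = 0.51121; risk in unexposed = 221/1878 = 0.11768.
RR = 0.51121/0.11768 = 4.34416
AR% = (RR − 1)/RR × 100 = (4.34416 − 1)/4.34416 × 100 = 76.9806%

77.0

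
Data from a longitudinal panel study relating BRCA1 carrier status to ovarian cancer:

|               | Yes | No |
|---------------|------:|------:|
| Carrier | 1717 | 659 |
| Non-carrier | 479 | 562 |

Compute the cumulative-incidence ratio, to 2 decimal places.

Cells: a = 1717, b = 659, c = 479, d = 562.
Risk in exposed = 1717/2376 = 0.72264; risk in unexposed = 479/1041 = 0.46013.
RR = 0.72264 / 0.46013 = 1.57050
The risk among the exposed is 1.57 times that among the unexposed.

1.57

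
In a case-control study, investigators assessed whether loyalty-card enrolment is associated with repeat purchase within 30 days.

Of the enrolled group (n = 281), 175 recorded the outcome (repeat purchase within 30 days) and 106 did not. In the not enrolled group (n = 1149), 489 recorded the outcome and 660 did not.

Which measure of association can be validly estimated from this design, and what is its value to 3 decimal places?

2.228

From the description: a = 175, b = 106, c = 489, d = 660.
This is a case-control study: participants were sampled on outcome status, so risks in the source population cannot be estimated directly — relative risk is not valid here. The odds ratio is the appropriate measure.
OR = (a·d)/(b·c) = (175 × 660) / (106 × 489) = 115500 / 51834 = 2.22827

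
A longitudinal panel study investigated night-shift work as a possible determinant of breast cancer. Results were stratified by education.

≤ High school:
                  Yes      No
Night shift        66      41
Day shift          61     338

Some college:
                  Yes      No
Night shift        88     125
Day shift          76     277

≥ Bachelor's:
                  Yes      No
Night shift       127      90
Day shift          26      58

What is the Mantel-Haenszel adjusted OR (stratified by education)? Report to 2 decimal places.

3.78

OR_MH = Σ(aᵢdᵢ/nᵢ) / Σ(bᵢcᵢ/nᵢ), where nᵢ is the stratum total.
Stratum 1 (≤ High school): n = 506; a·d/n = 66·338/506 = 44.0870; b·c/n = 41·61/506 = 4.9427
Stratum 2 (Some college): n = 566; a·d/n = 88·277/566 = 43.0671; b·c/n = 125·76/566 = 16.7845
Stratum 3 (≥ Bachelor's): n = 301; a·d/n = 127·58/301 = 24.4718; b·c/n = 90·26/301 = 7.7741
OR_MH = (44.0870 + 43.0671 + 24.4718) / (4.9427 + 16.7845 + 7.7741) = 111.6259 / 29.5012 = 3.78377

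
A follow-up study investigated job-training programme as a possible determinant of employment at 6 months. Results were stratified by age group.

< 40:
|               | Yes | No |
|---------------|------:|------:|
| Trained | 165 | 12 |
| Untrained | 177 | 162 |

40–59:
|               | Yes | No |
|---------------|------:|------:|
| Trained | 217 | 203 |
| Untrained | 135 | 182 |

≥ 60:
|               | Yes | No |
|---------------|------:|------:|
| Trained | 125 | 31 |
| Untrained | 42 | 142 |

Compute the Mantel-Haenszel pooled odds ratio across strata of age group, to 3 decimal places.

OR_MH = Σ(aᵢdᵢ/nᵢ) / Σ(bᵢcᵢ/nᵢ), where nᵢ is the stratum total.
Stratum 1 (< 40): n = 516; a·d/n = 165·162/516 = 51.8023; b·c/n = 12·177/516 = 4.1163
Stratum 2 (40–59): n = 737; a·d/n = 217·182/737 = 53.5875; b·c/n = 203·135/737 = 37.1845
Stratum 3 (≥ 60): n = 340; a·d/n = 125·142/340 = 52.2059; b·c/n = 31·42/340 = 3.8294
OR_MH = (51.8023 + 53.5875 + 52.2059) / (4.1163 + 37.1845 + 3.8294) = 157.5957 / 45.1302 = 3.49202

3.492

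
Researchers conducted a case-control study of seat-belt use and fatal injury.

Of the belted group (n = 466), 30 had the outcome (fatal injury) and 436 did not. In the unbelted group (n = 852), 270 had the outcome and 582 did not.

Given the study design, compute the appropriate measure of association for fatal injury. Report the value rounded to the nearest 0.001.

From the description: a = 30, b = 436, c = 270, d = 582.
This is a case-control study: participants were sampled on outcome status, so risks in the source population cannot be estimated directly — relative risk is not valid here. The odds ratio is the appropriate measure.
OR = (a·d)/(b·c) = (30 × 582) / (436 × 270) = 17460 / 117720 = 0.14832

0.148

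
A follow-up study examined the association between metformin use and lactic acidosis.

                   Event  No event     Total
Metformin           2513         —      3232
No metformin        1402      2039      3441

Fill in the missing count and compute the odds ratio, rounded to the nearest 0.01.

5.08

The missing cell is in the exposed row: 3232 − 2513 = 719.
So a = 2513, b = 719, c = 1402, d = 2039.
OR = (a·d)/(b·c) = (2513 × 2039) / (719 × 1402) = 5124007 / 1008038 = 5.08315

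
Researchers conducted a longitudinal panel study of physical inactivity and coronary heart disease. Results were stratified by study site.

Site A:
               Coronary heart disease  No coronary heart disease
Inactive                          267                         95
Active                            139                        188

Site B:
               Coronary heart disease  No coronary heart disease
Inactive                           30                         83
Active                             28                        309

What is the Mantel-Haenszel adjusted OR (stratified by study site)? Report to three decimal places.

OR_MH = Σ(aᵢdᵢ/nᵢ) / Σ(bᵢcᵢ/nᵢ), where nᵢ is the stratum total.
Stratum 1 (Site A): n = 689; a·d/n = 267·188/689 = 72.8534; b·c/n = 95·139/689 = 19.1655
Stratum 2 (Site B): n = 450; a·d/n = 30·309/450 = 20.6000; b·c/n = 83·28/450 = 5.1644
OR_MH = (72.8534 + 20.6000) / (19.1655 + 5.1644) = 93.4534 / 24.3299 = 3.84109

3.841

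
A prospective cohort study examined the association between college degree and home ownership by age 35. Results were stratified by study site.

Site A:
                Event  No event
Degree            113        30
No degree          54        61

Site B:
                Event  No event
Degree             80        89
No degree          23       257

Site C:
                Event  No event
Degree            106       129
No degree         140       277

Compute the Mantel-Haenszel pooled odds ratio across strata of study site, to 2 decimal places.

OR_MH = Σ(aᵢdᵢ/nᵢ) / Σ(bᵢcᵢ/nᵢ), where nᵢ is the stratum total.
Stratum 1 (Site A): n = 258; a·d/n = 113·61/258 = 26.7171; b·c/n = 30·54/258 = 6.2791
Stratum 2 (Site B): n = 449; a·d/n = 80·257/449 = 45.7906; b·c/n = 89·23/449 = 4.5590
Stratum 3 (Site C): n = 652; a·d/n = 106·277/652 = 45.0337; b·c/n = 129·140/652 = 27.6994
OR_MH = (26.7171 + 45.7906 + 45.0337) / (6.2791 + 4.5590 + 27.6994) = 117.5414 / 38.5375 = 3.05006

3.05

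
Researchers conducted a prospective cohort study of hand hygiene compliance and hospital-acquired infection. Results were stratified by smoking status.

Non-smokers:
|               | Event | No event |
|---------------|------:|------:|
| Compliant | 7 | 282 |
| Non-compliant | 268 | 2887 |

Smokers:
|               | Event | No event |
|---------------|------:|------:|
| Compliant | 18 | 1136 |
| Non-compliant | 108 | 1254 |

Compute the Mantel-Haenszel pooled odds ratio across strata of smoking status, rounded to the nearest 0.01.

OR_MH = Σ(aᵢdᵢ/nᵢ) / Σ(bᵢcᵢ/nᵢ), where nᵢ is the stratum total.
Stratum 1 (Non-smokers): n = 3444; a·d/n = 7·2887/3444 = 5.8679; b·c/n = 282·268/3444 = 21.9443
Stratum 2 (Smokers): n = 2516; a·d/n = 18·1254/2516 = 8.9714; b·c/n = 1136·108/2516 = 48.7631
OR_MH = (5.8679 + 8.9714) / (21.9443 + 48.7631) = 14.8393 / 70.7074 = 0.20987

0.21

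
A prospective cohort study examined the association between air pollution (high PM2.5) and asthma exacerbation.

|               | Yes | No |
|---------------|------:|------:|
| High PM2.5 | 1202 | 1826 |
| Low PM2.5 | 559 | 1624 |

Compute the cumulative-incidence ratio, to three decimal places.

1.550

Cells: a = 1202, b = 1826, c = 559, d = 1624.
Risk in exposed = 1202/3028 = 0.39696; risk in unexposed = 559/2183 = 0.25607.
RR = 0.39696 / 0.25607 = 1.55021
The risk among the exposed is 1.55 times that among the unexposed.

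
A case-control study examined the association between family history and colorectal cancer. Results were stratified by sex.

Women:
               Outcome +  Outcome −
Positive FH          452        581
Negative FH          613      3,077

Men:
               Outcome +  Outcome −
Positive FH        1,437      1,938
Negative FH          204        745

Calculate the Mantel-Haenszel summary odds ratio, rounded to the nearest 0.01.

OR_MH = Σ(aᵢdᵢ/nᵢ) / Σ(bᵢcᵢ/nᵢ), where nᵢ is the stratum total.
Stratum 1 (Women): n = 4723; a·d/n = 452·3077/4723 = 294.4747; b·c/n = 581·613/4723 = 75.4082
Stratum 2 (Men): n = 4324; a·d/n = 1437·745/4324 = 247.5867; b·c/n = 1938·204/4324 = 91.4320
OR_MH = (294.4747 + 247.5867) / (75.4082 + 91.4320) = 542.0614 / 166.8402 = 3.24899

3.25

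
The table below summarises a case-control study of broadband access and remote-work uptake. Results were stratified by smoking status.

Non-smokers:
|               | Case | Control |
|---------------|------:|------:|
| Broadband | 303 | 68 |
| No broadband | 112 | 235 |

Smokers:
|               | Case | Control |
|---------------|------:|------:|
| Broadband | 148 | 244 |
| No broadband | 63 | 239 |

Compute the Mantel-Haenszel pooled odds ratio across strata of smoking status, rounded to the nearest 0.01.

OR_MH = Σ(aᵢdᵢ/nᵢ) / Σ(bᵢcᵢ/nᵢ), where nᵢ is the stratum total.
Stratum 1 (Non-smokers): n = 718; a·d/n = 303·235/718 = 99.1713; b·c/n = 68·112/718 = 10.6072
Stratum 2 (Smokers): n = 694; a·d/n = 148·239/694 = 50.9683; b·c/n = 244·63/694 = 22.1499
OR_MH = (99.1713 + 50.9683) / (10.6072 + 22.1499) = 150.1396 / 32.7571 = 4.58342

4.58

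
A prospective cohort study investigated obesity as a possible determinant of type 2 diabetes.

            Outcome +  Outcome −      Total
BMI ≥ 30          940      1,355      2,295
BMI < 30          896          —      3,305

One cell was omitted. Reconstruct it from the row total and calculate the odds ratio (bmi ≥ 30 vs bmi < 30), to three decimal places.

1.865

The missing cell is in the unexposed row: 3305 − 896 = 2409.
So a = 940, b = 1355, c = 896, d = 2409.
OR = (a·d)/(b·c) = (940 × 2409) / (1355 × 896) = 2264460 / 1214080 = 1.86517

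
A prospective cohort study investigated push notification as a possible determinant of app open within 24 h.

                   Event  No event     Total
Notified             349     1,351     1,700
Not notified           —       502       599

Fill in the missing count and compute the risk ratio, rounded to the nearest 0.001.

The missing cell is in the unexposed row: 599 − 502 = 97.
So a = 349, b = 1351, c = 97, d = 502.
RR = [a/(a+b)] / [c/(c+d)] = (349/1700) / (97/599) = 0.20529/0.16194 = 1.26774

1.268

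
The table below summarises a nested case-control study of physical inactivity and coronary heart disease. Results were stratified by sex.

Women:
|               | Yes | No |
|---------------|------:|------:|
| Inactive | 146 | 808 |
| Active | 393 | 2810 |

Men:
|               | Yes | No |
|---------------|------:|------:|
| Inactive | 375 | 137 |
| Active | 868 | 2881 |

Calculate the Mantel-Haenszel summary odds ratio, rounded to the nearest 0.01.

OR_MH = Σ(aᵢdᵢ/nᵢ) / Σ(bᵢcᵢ/nᵢ), where nᵢ is the stratum total.
Stratum 1 (Women): n = 4157; a·d/n = 146·2810/4157 = 98.6914; b·c/n = 808·393/4157 = 76.3878
Stratum 2 (Men): n = 4261; a·d/n = 375·2881/4261 = 253.5496; b·c/n = 137·868/4261 = 27.9080
OR_MH = (98.6914 + 253.5496) / (76.3878 + 27.9080) = 352.2410 / 104.2958 = 3.37733

3.38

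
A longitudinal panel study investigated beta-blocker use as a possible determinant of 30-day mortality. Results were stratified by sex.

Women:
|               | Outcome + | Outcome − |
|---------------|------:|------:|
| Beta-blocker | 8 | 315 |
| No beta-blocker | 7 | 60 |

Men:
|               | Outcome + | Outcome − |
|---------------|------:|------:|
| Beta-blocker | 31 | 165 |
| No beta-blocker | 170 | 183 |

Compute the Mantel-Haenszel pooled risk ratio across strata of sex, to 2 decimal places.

RR_MH = Σ(aᵢ·n₀ᵢ/nᵢ) / Σ(cᵢ·n₁ᵢ/nᵢ), with n₁ᵢ = aᵢ+bᵢ (exposed), n₀ᵢ = cᵢ+dᵢ (unexposed), nᵢ = n₁ᵢ+n₀ᵢ.
Stratum 1 (Women): n₁ = 323, n₀ = 67, n = 390; a·n₀/n = 8·67/390 = 1.3744; c·n₁/n = 7·323/390 = 5.7974
Stratum 2 (Men): n₁ = 196, n₀ = 353, n = 549; a·n₀/n = 31·353/549 = 19.9326; c·n₁/n = 170·196/549 = 60.6922
RR_MH = (1.3744 + 19.9326) / (5.7974 + 60.6922) = 21.3070 / 66.4896 = 0.32046

0.32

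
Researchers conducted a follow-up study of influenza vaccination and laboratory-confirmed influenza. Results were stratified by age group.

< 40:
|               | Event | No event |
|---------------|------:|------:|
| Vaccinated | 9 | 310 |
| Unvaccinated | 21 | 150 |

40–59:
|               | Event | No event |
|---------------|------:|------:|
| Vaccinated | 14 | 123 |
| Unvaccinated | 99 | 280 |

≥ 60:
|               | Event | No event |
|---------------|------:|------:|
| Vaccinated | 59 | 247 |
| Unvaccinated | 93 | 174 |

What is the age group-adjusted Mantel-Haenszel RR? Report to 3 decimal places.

0.457

RR_MH = Σ(aᵢ·n₀ᵢ/nᵢ) / Σ(cᵢ·n₁ᵢ/nᵢ), with n₁ᵢ = aᵢ+bᵢ (exposed), n₀ᵢ = cᵢ+dᵢ (unexposed), nᵢ = n₁ᵢ+n₀ᵢ.
Stratum 1 (< 40): n₁ = 319, n₀ = 171, n = 490; a·n₀/n = 9·171/490 = 3.1408; c·n₁/n = 21·319/490 = 13.6714
Stratum 2 (40–59): n₁ = 137, n₀ = 379, n = 516; a·n₀/n = 14·379/516 = 10.2829; c·n₁/n = 99·137/516 = 26.2849
Stratum 3 (≥ 60): n₁ = 306, n₀ = 267, n = 573; a·n₀/n = 59·267/573 = 27.4921; c·n₁/n = 93·306/573 = 49.6649
RR_MH = (3.1408 + 10.2829 + 27.4921) / (13.6714 + 26.2849 + 49.6649) = 40.9159 / 89.6212 = 0.45654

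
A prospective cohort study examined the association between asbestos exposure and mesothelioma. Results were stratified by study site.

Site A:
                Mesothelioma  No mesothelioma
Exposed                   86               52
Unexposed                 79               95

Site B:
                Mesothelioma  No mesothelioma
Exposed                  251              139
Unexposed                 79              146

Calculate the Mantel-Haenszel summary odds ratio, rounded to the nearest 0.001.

OR_MH = Σ(aᵢdᵢ/nᵢ) / Σ(bᵢcᵢ/nᵢ), where nᵢ is the stratum total.
Stratum 1 (Site A): n = 312; a·d/n = 86·95/312 = 26.1859; b·c/n = 52·79/312 = 13.1667
Stratum 2 (Site B): n = 615; a·d/n = 251·146/615 = 59.5870; b·c/n = 139·79/615 = 17.8553
OR_MH = (26.1859 + 59.5870) / (13.1667 + 17.8553) = 85.7729 / 31.0220 = 2.76491

2.765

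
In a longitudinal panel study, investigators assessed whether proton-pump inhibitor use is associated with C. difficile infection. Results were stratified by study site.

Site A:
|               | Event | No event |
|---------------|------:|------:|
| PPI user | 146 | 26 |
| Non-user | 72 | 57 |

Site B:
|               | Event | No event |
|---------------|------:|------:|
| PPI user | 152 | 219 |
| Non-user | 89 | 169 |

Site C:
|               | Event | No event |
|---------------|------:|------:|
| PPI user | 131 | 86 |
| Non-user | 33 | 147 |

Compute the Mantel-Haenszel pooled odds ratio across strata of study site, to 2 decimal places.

2.64

OR_MH = Σ(aᵢdᵢ/nᵢ) / Σ(bᵢcᵢ/nᵢ), where nᵢ is the stratum total.
Stratum 1 (Site A): n = 301; a·d/n = 146·57/301 = 27.6478; b·c/n = 26·72/301 = 6.2193
Stratum 2 (Site B): n = 629; a·d/n = 152·169/629 = 40.8394; b·c/n = 219·89/629 = 30.9873
Stratum 3 (Site C): n = 397; a·d/n = 131·147/397 = 48.5063; b·c/n = 86·33/397 = 7.1486
OR_MH = (27.6478 + 40.8394 + 48.5063) / (6.2193 + 30.9873 + 7.1486) = 116.9936 / 44.3552 = 2.63765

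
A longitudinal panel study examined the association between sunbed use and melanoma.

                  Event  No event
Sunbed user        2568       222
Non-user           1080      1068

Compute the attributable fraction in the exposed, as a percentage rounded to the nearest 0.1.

45.4

Cells: a = 2568, b = 222, c = 1080, d = 1068.
Risk in exposed = 2568/2790 = 0.92043; risk in unexposed = 1080/2148 = 0.50279.
RR = 0.92043/0.50279 = 1.83063
AR% = (RR − 1)/RR × 100 = (1.83063 − 1)/1.83063 × 100 = 45.3741%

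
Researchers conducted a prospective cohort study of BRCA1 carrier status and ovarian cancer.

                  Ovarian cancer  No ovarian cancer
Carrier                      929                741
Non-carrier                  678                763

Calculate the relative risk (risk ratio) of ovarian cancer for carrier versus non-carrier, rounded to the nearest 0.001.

Cells: a = 929, b = 741, c = 678, d = 763.
Risk in exposed = 929/1670 = 0.55629; risk in unexposed = 678/1441 = 0.47051.
RR = 0.55629 / 0.47051 = 1.18232
The risk among the exposed is 1.18 times that among the unexposed.

1.182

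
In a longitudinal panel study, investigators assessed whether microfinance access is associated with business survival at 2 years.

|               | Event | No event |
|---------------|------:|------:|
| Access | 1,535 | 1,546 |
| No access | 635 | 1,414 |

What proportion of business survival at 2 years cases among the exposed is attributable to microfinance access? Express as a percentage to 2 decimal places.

Cells: a = 1535, b = 1546, c = 635, d = 1414.
Risk in exposed = 1535/3081 = 0.49821; risk in unexposed = 635/2049 = 0.30991.
RR = 0.49821/0.30991 = 1.60763
AR% = (RR − 1)/RR × 100 = (1.60763 − 1)/1.60763 × 100 = 37.7965%

37.80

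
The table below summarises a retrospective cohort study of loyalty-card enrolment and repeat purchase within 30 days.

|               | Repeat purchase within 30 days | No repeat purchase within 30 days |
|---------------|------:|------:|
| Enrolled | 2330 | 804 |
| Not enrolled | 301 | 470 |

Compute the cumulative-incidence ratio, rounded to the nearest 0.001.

1.904

Cells: a = 2330, b = 804, c = 301, d = 470.
Risk in exposed = 2330/3134 = 0.74346; risk in unexposed = 301/771 = 0.39040.
RR = 0.74346 / 0.39040 = 1.90434
The risk among the exposed is 1.90 times that among the unexposed.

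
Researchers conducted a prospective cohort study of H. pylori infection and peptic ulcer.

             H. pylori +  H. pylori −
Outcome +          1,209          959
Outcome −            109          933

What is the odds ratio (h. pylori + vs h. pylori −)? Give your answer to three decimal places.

10.791

Reading the table with exposure as columns: a = 1209 (H. pylori +, case), b = 109 (H. pylori +, non-case), c = 959 (H. pylori −, case), d = 933.
OR = (a·d)/(b·c) = (1209 × 933) / (109 × 959) = 1127997 / 104531 = 10.79103
The odds of peptic ulcer are about 10.79 times as high in the h. pylori + group.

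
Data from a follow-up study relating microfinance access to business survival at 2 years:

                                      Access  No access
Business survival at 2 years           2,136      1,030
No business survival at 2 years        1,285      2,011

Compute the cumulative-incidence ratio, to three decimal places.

1.843

Reading the table with exposure as columns: a = 2136 (Access, case), b = 1285 (Access, non-case), c = 1030 (No access, case), d = 2011.
Risk in exposed = 2136/3421 = 0.62438; risk in unexposed = 1030/3041 = 0.33870.
RR = 0.62438 / 0.33870 = 1.84343
The risk among the exposed is 1.84 times that among the unexposed.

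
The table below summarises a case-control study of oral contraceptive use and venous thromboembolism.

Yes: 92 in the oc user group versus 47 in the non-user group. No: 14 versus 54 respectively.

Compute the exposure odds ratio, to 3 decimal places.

7.550

From the description: a = 92, b = 14, c = 47, d = 54.
OR = (a·d)/(b·c) = (92 × 54) / (14 × 47) = 4968 / 658 = 7.55015
The odds of venous thromboembolism are about 7.55 times as high in the oc user group.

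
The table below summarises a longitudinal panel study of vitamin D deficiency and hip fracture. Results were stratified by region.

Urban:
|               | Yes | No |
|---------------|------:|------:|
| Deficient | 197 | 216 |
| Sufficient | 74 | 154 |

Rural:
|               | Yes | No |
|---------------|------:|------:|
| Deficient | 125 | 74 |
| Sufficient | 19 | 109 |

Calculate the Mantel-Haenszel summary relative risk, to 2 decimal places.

RR_MH = Σ(aᵢ·n₀ᵢ/nᵢ) / Σ(cᵢ·n₁ᵢ/nᵢ), with n₁ᵢ = aᵢ+bᵢ (exposed), n₀ᵢ = cᵢ+dᵢ (unexposed), nᵢ = n₁ᵢ+n₀ᵢ.
Stratum 1 (Urban): n₁ = 413, n₀ = 228, n = 641; a·n₀/n = 197·228/641 = 70.0718; c·n₁/n = 74·413/641 = 47.6786
Stratum 2 (Rural): n₁ = 199, n₀ = 128, n = 327; a·n₀/n = 125·128/327 = 48.9297; c·n₁/n = 19·199/327 = 11.5627
RR_MH = (70.0718 + 48.9297) / (47.6786 + 11.5627) = 119.0014 / 59.2413 = 2.00876

2.01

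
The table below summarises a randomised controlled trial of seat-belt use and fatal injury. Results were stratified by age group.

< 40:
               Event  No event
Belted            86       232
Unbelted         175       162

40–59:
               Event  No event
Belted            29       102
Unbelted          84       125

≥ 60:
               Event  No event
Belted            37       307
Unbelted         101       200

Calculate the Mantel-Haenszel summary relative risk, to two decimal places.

RR_MH = Σ(aᵢ·n₀ᵢ/nᵢ) / Σ(cᵢ·n₁ᵢ/nᵢ), with n₁ᵢ = aᵢ+bᵢ (exposed), n₀ᵢ = cᵢ+dᵢ (unexposed), nᵢ = n₁ᵢ+n₀ᵢ.
Stratum 1 (< 40): n₁ = 318, n₀ = 337, n = 655; a·n₀/n = 86·337/655 = 44.2473; c·n₁/n = 175·318/655 = 84.9618
Stratum 2 (40–59): n₁ = 131, n₀ = 209, n = 340; a·n₀/n = 29·209/340 = 17.8265; c·n₁/n = 84·131/340 = 32.3647
Stratum 3 (≥ 60): n₁ = 344, n₀ = 301, n = 645; a·n₀/n = 37·301/645 = 17.2667; c·n₁/n = 101·344/645 = 53.8667
RR_MH = (44.2473 + 17.8265 + 17.2667) / (84.9618 + 32.3647 + 53.8667) = 79.3405 / 171.1932 = 0.46346

0.46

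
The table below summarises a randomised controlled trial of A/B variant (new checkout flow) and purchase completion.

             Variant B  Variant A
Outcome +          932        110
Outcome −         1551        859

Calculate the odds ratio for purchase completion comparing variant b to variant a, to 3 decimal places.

Reading the table with exposure as columns: a = 932 (Variant B, case), b = 1551 (Variant B, non-case), c = 110 (Variant A, case), d = 859.
OR = (a·d)/(b·c) = (932 × 859) / (1551 × 110) = 800588 / 170610 = 4.69250
The odds of purchase completion are about 4.69 times as high in the variant b group.

4.693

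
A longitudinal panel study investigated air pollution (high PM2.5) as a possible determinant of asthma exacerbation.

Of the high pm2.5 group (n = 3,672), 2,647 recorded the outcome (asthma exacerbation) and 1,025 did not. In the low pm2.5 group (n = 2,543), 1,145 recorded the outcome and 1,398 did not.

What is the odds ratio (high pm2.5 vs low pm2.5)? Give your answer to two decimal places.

From the description: a = 2647, b = 1025, c = 1145, d = 1398.
OR = (a·d)/(b·c) = (2647 × 1398) / (1025 × 1145) = 3700506 / 1173625 = 3.15306
The odds of asthma exacerbation are about 3.15 times as high in the high pm2.5 group.

3.15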